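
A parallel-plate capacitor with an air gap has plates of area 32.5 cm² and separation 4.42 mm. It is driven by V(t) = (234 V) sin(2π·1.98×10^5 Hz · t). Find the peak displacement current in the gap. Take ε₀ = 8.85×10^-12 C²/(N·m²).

1.89×10^-3 A

(dE/dt)_max = V₀ω/d = 6.586×10^10 V/(m·s); ω = 2πf = 1.244×10^6 rad/s.
I_d,max = ε₀ A (dE/dt)_max = (8.85×10^-12)(3.25×10^-3)(6.586×10^10) = 1.89×10^-3 A.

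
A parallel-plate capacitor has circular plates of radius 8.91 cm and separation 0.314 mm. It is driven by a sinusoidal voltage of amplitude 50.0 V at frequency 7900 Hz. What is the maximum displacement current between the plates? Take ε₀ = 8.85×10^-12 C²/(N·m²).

(dE/dt)_max = V₀ω/d = 7.904×10^9 V/(m·s); ω = 2πf = 4.964×10^4 rad/s.
I_d,max = ε₀ A (dE/dt)_max = (8.85×10^-12)(0.02494)(7.904×10^9) = 1.74×10^-3 A.

1.74×10^-3 A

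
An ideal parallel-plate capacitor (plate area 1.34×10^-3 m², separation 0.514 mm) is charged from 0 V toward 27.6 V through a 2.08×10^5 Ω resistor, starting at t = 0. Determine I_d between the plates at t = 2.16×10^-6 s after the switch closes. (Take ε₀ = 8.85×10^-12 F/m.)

8.46×10^-5 A

With C = ε₀A/d = (8.85×10^-12)(1.34×10^-3)/(5.14×10^-4) = 2.307×10^-11 F, the time constant is τ = RC = 4.799×10^-6 s, so t/τ = 0.4501 and e^(−t/τ) = 0.6376.
I_d = I_cond = (V₀/R) e^(−t/τ) = (1.327×10^-4)(0.6376) = 8.46×10^-5 A.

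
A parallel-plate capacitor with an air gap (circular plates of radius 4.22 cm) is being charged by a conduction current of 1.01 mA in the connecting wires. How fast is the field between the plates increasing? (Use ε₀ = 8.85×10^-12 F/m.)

2.04×10^10 V/(m·s)

The displacement current between the plates equals the conduction current, I_d = 1.01 mA.
Since I_d = ε₀ A dE/dt, dE/dt = I_d/(ε₀A) = (1.01×10^-3)/((8.85×10^-12)(5.595×10^-3)) = 2.04×10^10 V/(m·s).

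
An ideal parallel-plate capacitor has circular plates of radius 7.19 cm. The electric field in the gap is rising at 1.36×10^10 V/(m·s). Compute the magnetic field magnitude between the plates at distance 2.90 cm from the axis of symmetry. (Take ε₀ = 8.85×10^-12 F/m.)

Total displacement current: I_d = ε₀(πR²)(dE/dt) = (8.85×10^-12)(0.01624)(1.36×10^10) = 1.955×10^-3 A.
An Ampèrian loop of radius r encloses a fraction (r/R)² of I_d. Then B·2πr = μ₀ I_d (r/R)², giving B = μ₀ I_d r/(2πR²) = 2.19×10^-9 T.

2.19×10^-9 T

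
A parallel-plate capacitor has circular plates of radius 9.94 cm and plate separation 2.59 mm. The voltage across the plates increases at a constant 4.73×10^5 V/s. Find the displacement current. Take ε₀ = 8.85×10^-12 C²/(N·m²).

The displacement current equals the charging current C dV/dt. With C = ε₀A/d = (8.85×10^-12)(0.03104)/(2.59×10^-3) = 1.061×10^-10 F, I_d = (1.061×10^-10)(4.73×10^5) = 5.02×10^-5 A.

5.02×10^-5 A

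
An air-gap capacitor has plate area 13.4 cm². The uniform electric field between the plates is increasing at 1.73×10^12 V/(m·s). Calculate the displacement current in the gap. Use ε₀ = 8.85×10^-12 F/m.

0.0205 A

The displacement current is ε₀ times dΦ_E/dt = ε₀ A dE/dt = (8.85×10^-12)(1.34×10^-3)(1.73×10^12) = 0.0205 A.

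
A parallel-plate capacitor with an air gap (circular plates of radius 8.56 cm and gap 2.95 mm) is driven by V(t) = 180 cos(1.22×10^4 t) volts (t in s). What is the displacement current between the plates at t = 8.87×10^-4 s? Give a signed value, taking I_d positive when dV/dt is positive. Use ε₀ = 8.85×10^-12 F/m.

dE/dt = (V₀ω/d)·−sin(ωt) with ωt = 10.8214 rad: (180)(1.22×10^4)(0.9849)/(2.95×10^-3) = 7.332×10^8 V/(m·s).
I_d = ε₀ A dE/dt = (8.85×10^-12)(0.02302)(7.332×10^8) = 1.49×10^-4 A.

1.49×10^-4 A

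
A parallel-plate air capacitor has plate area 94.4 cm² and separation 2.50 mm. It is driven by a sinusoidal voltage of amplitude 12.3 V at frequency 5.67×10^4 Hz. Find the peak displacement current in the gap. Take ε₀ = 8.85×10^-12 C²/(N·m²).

1.46×10^-4 A

(dE/dt)_max = V₀ω/d = 1.753×10^9 V/(m·s); ω = 2πf = 3.563×10^5 rad/s.
I_d,max = ε₀ A (dE/dt)_max = (8.85×10^-12)(9.44×10^-3)(1.753×10^9) = 1.46×10^-4 A.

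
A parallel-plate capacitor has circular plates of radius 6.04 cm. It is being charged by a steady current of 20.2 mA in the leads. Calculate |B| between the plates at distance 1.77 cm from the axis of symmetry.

1.96×10^-8 T

By continuity the displacement current in the gap matches the conduction current: I_d = 0.0202 A.
An Ampèrian loop of radius r encloses a fraction (r/R)² of I_d. Then B·2πr = μ₀ I_d (r/R)², giving B = μ₀ I_d r/(2πR²) = 1.96×10^-8 T.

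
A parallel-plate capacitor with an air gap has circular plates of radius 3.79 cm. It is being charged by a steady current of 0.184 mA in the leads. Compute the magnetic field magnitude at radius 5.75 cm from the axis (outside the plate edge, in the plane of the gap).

By continuity the displacement current in the gap matches the conduction current: I_d = 1.84×10^-4 A.
With r > R the enclosed displacement current is the full I_d; B = μ₀ I_d / (2πr) = 6.40×10^-10 T.

6.40×10^-10 T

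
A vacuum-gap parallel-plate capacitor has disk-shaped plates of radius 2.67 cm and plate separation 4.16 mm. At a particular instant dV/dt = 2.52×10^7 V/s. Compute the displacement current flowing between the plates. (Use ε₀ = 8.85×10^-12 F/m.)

1.20×10^-4 A

The field between the plates is E = V/d, so dE/dt = (2.52×10^7)/(4.16×10^-3 m) = 6.058×10^9 V/(m·s).
I_d = ε₀ A (dE/dt) = (8.85×10^-12)(2.240×10^-3)(6.058×10^9) = 1.20×10^-4 A.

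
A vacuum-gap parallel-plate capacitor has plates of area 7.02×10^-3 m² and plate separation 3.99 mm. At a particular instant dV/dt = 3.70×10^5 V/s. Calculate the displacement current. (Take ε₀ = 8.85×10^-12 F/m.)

C = ε₀A/d = (8.85×10^-12)(7.02×10^-3)/(3.99×10^-3) = 1.557×10^-11 F.
I_d = C dV/dt = (1.557×10^-11)(3.70×10^5) = 5.76×10^-6 A.

5.76×10^-6 A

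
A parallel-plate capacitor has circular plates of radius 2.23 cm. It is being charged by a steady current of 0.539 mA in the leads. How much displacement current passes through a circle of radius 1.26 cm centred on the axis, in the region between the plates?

By continuity the displacement current in the gap matches the conduction current: I_d = 5.39×10^-4 A.
The field is uniform, so I_d,enc = I_d (r/R)² = (5.39×10^-4)(1.26/2.23)² = 1.72×10^-4 A.

1.72×10^-4 A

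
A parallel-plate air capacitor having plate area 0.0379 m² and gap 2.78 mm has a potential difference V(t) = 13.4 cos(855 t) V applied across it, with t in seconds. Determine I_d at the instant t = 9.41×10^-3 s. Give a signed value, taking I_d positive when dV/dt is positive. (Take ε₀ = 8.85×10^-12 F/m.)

dV/dt = (13.4)(855)·−sin(8.04555) = -1.125×10^4 V/s.
I_d = C dV/dt with C = ε₀A/d = (8.85×10^-12)(0.0379)/(2.78×10^-3) = 1.207×10^-10 F, so I_d = (1.207×10^-10)(-1.125×10^4) = -1.36×10^-6 A.

-1.36×10^-6 A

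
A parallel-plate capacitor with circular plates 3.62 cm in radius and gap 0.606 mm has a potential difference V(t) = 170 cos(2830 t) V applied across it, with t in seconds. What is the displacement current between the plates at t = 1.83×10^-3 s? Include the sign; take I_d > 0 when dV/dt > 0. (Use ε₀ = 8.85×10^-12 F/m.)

dV/dt = (170)(2830)·−sin(5.1789) = 4.297×10^5 V/s.
I_d = C dV/dt with C = ε₀A/d = (8.85×10^-12)(4.117×10^-3)/(6.06×10^-4) = 6.012×10^-11 F, so I_d = (6.012×10^-11)(4.297×10^5) = 2.58×10^-5 A.

2.58×10^-5 A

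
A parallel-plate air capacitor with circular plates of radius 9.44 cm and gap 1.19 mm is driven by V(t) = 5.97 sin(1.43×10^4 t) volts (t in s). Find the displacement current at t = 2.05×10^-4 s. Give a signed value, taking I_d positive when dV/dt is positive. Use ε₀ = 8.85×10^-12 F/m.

dE/dt = (V₀ω/d)·cos(ωt) with ωt = 2.9315 rad: (5.97)(1.43×10^4)(-0.9780)/(1.19×10^-3) = -7.016×10^7 V/(m·s).
I_d = ε₀ A dE/dt = (8.85×10^-12)(0.02800)(-7.016×10^7) = -1.74×10^-5 A.

-1.74×10^-5 A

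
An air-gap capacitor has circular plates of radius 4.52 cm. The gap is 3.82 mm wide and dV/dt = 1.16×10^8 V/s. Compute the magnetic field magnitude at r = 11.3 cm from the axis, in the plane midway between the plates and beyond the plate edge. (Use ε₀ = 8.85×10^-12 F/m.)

With E = V/d, dE/dt = 3.037×10^10 V/(m·s) and πR² = 6.418×10^-3 m², giving I_d = ε₀ πR² dE/dt = 1.725×10^-3 A.
With r > R the enclosed displacement current is the full I_d; B = μ₀ I_d / (2πr) = 3.05×10^-9 T.

3.05×10^-9 T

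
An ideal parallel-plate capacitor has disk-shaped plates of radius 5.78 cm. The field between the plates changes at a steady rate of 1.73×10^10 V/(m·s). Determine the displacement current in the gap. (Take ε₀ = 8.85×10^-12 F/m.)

1.61×10^-3 A

I_d = ε₀ A (dE/dt) = (8.85×10^-12)(0.01050 m²)(1.73×10^10) = 1.61×10^-3 A.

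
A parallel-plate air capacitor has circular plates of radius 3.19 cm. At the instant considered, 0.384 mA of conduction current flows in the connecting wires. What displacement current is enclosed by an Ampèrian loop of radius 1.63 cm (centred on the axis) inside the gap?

1.00×10^-4 A

No conduction current crosses the gap, so I_d there equals the 3.84×10^-4 A in the leads.
Since J_d is uniform, the enclosed fraction is (r/R)² = 0.2611, giving I_d,enc = 1.00×10^-4 A.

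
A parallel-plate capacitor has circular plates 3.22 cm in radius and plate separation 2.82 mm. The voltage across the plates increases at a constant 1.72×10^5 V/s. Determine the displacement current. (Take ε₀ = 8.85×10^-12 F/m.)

E = V/d so dE/dt = (dV/dt)/d = 6.099×10^7 V/(m·s), and I_d = ε₀ A dE/dt = (8.85×10^-12)(3.257×10^-3)(6.099×10^7) = 1.76×10^-6 A.

1.76×10^-6 A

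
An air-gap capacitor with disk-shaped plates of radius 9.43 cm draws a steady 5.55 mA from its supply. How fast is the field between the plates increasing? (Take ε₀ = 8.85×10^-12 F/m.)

By continuity, I_d in the gap equals the 5.55 mA flowing in the wire.
Since I_d = ε₀ A dE/dt, dE/dt = I_d/(ε₀A) = (5.55×10^-3)/((8.85×10^-12)(0.02794)) = 2.24×10^10 V/(m·s).

2.24×10^10 V/(m·s)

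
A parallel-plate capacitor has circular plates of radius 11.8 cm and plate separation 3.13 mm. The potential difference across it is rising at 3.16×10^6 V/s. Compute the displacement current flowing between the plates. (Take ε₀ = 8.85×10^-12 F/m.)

E = V/d so dE/dt = (dV/dt)/d = 1.010×10^9 V/(m·s), and I_d = ε₀ A dE/dt = (8.85×10^-12)(0.04374)(1.010×10^9) = 3.91×10^-4 A.

3.91×10^-4 A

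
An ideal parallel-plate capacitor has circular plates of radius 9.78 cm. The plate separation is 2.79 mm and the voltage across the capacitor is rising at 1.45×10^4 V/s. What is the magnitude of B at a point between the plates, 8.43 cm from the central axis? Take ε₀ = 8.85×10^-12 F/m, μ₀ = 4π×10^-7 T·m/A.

dE/dt = (dV/dt)/d = 5.197×10^6 V/(m·s); I_d = ε₀(πR²)(dE/dt) = (8.85×10^-12)(0.03005)(5.197×10^6) = 1.382×10^-6 A.
For r < R the Ampère–Maxwell law gives B(2πr) = μ₀ I_d (r²/R²), so B = μ₀ I_d r/(2πR²) = (4π×10^-7)(1.382×10^-6)(0.0843)/(2π·0.0978²) = 2.44×10^-12 T.

2.44×10^-12 T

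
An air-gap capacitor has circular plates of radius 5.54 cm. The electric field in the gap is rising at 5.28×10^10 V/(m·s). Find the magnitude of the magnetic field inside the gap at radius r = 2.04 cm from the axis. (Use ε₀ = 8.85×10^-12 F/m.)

5.99×10^-9 T

Through the whole plate area (πR² = 9.642×10^-3 m²), I_d = ε₀ πR² dE/dt = 4.506×10^-3 A.
∮B·dl = μ₀ I_d,enc with I_d,enc = I_d r²/R² = 6.110×10^-4 A; so B = μ₀ I_d,enc/(2πr) = 5.99×10^-9 T.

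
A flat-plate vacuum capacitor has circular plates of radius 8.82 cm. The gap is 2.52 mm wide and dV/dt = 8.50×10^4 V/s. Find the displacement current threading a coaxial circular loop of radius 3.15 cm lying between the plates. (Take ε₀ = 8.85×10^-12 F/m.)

9.31×10^-7 A

dE/dt = (dV/dt)/d = 3.373×10^7 V/(m·s); I_d = ε₀(πR²)(dE/dt) = (8.85×10^-12)(0.02444)(3.373×10^7) = 7.296×10^-6 A.
The field is uniform, so I_d,enc = I_d (r/R)² = (7.296×10^-6)(3.15/8.82)² = 9.31×10^-7 A.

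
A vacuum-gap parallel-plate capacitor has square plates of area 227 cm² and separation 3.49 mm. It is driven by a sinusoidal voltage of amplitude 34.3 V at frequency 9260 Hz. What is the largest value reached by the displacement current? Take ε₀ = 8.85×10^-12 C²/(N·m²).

(dE/dt)_max = V₀ω/d = 5.718×10^8 V/(m·s); ω = 2πf = 5.818×10^4 rad/s.
I_d,max = ε₀ A (dE/dt)_max = (8.85×10^-12)(0.0227)(5.718×10^8) = 1.15×10^-4 A.

1.15×10^-4 A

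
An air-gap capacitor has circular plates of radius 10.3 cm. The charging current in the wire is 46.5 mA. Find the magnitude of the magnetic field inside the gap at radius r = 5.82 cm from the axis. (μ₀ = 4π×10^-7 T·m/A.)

No conduction current crosses the gap, so I_d there equals the 0.0465 A in the leads.
For r < R the Ampère–Maxwell law gives B(2πr) = μ₀ I_d (r²/R²), so B = μ₀ I_d r/(2πR²) = (4π×10^-7)(0.0465)(0.0582)/(2π·0.103²) = 5.10×10^-8 T.

5.10×10^-8 T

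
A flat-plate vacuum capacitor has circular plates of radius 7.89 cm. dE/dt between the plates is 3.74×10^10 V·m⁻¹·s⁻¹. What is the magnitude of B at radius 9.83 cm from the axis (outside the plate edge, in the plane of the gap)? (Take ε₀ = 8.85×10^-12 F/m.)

1.32×10^-8 T

Through the whole plate area (πR² = 0.01956 m²), I_d = ε₀ πR² dE/dt = 6.474×10^-3 A.
For r ≥ R the full I_d is enclosed: B = μ₀ I_d/(2πr) = (4π×10^-7)(6.474×10^-3)/(2π·0.0983) = 1.32×10^-8 T.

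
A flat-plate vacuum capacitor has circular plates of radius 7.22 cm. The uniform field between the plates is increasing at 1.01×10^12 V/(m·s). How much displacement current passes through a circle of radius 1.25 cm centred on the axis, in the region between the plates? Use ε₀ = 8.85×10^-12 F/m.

4.39×10^-3 A

I_d = ε₀ dΦ_E/dt = ε₀ πR² (dE/dt) = (8.85×10^-12)(0.01638)(1.01×10^12) = 0.1464 A through the full plate area.
Since J_d is uniform, the enclosed fraction is (r/R)² = 0.02997, giving I_d,enc = 4.39×10^-3 A.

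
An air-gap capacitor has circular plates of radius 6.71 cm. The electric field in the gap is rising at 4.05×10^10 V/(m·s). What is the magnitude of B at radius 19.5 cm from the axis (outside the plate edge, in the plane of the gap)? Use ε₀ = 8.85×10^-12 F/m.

Total displacement current: I_d = ε₀(πR²)(dE/dt) = (8.85×10^-12)(0.01414)(4.05×10^10) = 5.068×10^-3 A.
For r ≥ R the full I_d is enclosed: B = μ₀ I_d/(2πr) = (4π×10^-7)(5.068×10^-3)/(2π·0.195) = 5.20×10^-9 T.

5.20×10^-9 T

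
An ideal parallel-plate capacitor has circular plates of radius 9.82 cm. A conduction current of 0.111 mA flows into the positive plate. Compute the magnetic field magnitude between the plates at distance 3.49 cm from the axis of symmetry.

8.03×10^-11 T

Between the plates the displacement current equals the wire current: I_d = 0.111 mA = 1.11×10^-4 A.
For r < R the Ampère–Maxwell law gives B(2πr) = μ₀ I_d (r²/R²), so B = μ₀ I_d r/(2πR²) = (4π×10^-7)(1.11×10^-4)(0.0349)/(2π·0.0982²) = 8.03×10^-11 T.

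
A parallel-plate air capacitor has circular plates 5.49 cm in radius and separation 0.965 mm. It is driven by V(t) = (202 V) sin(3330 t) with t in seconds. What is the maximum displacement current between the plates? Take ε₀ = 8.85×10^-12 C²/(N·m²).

5.84×10^-5 A

C = ε₀A/d = (8.85×10^-12)(9.469×10^-3)/(9.65×10^-4) = 8.684×10^-11 F; ω = 3330 rad/s.
I_d = C dV/dt, so |I_d|_max = C V₀ ω = (8.684×10^-11)(202)(3330) = 5.84×10^-5 A.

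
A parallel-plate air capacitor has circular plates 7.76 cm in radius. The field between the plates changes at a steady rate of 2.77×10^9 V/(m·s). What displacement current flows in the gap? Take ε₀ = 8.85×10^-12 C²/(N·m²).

4.64×10^-4 A

I_d = ε₀ A (dE/dt) = (8.85×10^-12)(0.01892 m²)(2.77×10^9) = 4.64×10^-4 A.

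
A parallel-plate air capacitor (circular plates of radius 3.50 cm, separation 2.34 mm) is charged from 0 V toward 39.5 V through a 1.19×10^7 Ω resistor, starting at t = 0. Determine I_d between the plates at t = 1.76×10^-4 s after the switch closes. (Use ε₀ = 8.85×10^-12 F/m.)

1.20×10^-6 A

C = ε₀A/d = (8.85×10^-12)(3.848×10^-3)/(2.34×10^-3) = 1.455×10^-11 F and τ = RC = 1.731×10^-4 s. I_d in the gap equals the RC charging current.
I_d(t) = (V₀/R) e^(−t/τ) = 3.319×10^-6 · e^(−1.017) = 1.20×10^-6 A.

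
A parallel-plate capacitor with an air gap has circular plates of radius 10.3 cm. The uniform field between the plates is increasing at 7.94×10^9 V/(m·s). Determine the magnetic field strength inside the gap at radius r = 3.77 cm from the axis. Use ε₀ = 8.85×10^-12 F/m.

Total displacement current: I_d = ε₀(πR²)(dE/dt) = (8.85×10^-12)(0.03333)(7.94×10^9) = 2.342×10^-3 A.
For r < R the Ampère–Maxwell law gives B(2πr) = μ₀ I_d (r²/R²), so B = μ₀ I_d r/(2πR²) = (4π×10^-7)(2.342×10^-3)(0.0377)/(2π·0.103²) = 1.66×10^-9 T.

1.66×10^-9 T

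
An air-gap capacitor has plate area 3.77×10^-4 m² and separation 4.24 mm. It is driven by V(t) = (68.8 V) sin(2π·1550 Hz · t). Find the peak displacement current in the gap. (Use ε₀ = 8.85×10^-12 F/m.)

5.27×10^-7 A

(dE/dt)_max = V₀ω/d = 1.580×10^8 V/(m·s); ω = 2πf = 9739 rad/s.
I_d,max = ε₀ A (dE/dt)_max = (8.85×10^-12)(3.77×10^-4)(1.580×10^8) = 5.27×10^-7 A.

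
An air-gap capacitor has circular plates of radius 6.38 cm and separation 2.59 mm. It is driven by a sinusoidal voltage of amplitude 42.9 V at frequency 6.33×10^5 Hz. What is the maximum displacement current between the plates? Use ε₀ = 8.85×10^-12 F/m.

(dE/dt)_max = V₀ω/d = 6.587×10^10 V/(m·s); ω = 2πf = 3.977×10^6 rad/s.
I_d,max = ε₀ A (dE/dt)_max = (8.85×10^-12)(0.01279)(6.587×10^10) = 7.46×10^-3 A.

7.46×10^-3 A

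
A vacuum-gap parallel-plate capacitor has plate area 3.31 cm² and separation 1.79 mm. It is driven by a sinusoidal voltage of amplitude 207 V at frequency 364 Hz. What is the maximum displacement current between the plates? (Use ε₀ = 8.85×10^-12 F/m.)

7.75×10^-7 A

The displacement current equals the conduction current C dV/dt, which peaks at C V₀ ω.
With C = ε₀A/d = (8.85×10^-12)(3.31×10^-4)/(1.79×10^-3) = 1.637×10^-12 F and ω = 2πf = 2287 rad/s, I_d,max = (1.637×10^-12)(207)(2287) = 7.75×10^-7 A.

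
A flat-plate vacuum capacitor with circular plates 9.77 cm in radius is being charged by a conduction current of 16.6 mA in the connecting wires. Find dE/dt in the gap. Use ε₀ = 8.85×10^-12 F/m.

6.25×10^10 V/(m·s)

Charge continuity gives I_d = I = 0.0166 A between the plates.
Then dE/dt = I_d/(ε₀A) = 6.25×10^10 V/(m·s).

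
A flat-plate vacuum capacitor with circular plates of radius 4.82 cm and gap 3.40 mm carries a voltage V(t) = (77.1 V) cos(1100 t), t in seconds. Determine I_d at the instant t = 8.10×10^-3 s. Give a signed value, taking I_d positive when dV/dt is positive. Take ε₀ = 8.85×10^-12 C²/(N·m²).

-7.93×10^-7 A

dE/dt = (V₀ω/d)·−sin(ωt) with ωt = 8.91 rad: (77.1)(1100)(-0.4923)/(3.40×10^-3) = -1.228×10^7 V/(m·s).
I_d = ε₀ A dE/dt = (8.85×10^-12)(7.299×10^-3)(-1.228×10^7) = -7.93×10^-7 A.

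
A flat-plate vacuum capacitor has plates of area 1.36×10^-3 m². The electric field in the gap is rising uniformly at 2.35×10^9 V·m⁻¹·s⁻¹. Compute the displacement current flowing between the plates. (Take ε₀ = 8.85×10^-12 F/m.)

2.83×10^-5 A

The displacement current is ε₀ times dΦ_E/dt = ε₀ A dE/dt = (8.85×10^-12)(1.36×10^-3)(2.35×10^9) = 2.83×10^-5 A.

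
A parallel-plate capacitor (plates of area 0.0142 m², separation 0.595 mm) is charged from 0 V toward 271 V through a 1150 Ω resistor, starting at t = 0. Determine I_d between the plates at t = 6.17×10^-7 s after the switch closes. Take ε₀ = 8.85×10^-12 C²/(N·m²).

C = ε₀A/d = (8.85×10^-12)(0.0142)/(5.95×10^-4) = 2.112×10^-10 F, so τ = RC = 2.429×10^-7 s.
The conduction current is I(t) = (V₀/R) e^(−t/τ), and the displacement current between the plates equals it.
t/τ = 2.540; I_d = (271/1150) · e^(−2.540) = (0.2357)(0.07887) = 0.0186 A.

0.0186 A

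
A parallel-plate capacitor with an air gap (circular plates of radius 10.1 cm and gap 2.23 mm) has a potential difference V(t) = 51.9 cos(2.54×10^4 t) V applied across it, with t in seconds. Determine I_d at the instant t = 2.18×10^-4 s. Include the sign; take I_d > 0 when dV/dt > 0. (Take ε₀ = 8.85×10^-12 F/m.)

1.14×10^-4 A

dE/dt = (V₀ω/d)·−sin(ωt) with ωt = 5.5372 rad: (51.9)(2.54×10^4)(0.6787)/(2.23×10^-3) = 4.012×10^8 V/(m·s).
I_d = ε₀ A dE/dt = (8.85×10^-12)(0.03205)(4.012×10^8) = 1.14×10^-4 A.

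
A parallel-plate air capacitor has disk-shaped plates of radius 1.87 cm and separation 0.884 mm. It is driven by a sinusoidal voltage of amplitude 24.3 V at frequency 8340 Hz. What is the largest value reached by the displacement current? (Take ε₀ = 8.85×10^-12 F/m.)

(dE/dt)_max = V₀ω/d = 1.440×10^9 V/(m·s); ω = 2πf = 5.240×10^4 rad/s.
I_d,max = ε₀ A (dE/dt)_max = (8.85×10^-12)(1.099×10^-3)(1.440×10^9) = 1.40×10^-5 A.

1.40×10^-5 A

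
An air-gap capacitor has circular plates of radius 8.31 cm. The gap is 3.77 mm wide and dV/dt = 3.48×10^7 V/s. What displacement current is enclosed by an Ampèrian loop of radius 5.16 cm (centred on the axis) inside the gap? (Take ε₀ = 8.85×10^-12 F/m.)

dE/dt = (dV/dt)/d = 9.231×10^9 V/(m·s); I_d = ε₀(πR²)(dE/dt) = (8.85×10^-12)(0.02169)(9.231×10^9) = 1.772×10^-3 A.
Through an area πr² the displacement current is I_d·(πr²/πR²) = I_d (r/R)² = 6.83×10^-4 A.

6.83×10^-4 A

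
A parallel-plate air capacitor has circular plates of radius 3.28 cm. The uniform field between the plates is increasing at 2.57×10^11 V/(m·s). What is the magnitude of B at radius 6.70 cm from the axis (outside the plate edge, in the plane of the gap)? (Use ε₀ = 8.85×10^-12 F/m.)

Total displacement current: I_d = ε₀(πR²)(dE/dt) = (8.85×10^-12)(3.380×10^-3)(2.57×10^11) = 7.688×10^-3 A.
Outside the plates the loop encloses all of I_d, so B·2πr = μ₀ I_d and B = 2.29×10^-8 T.

2.29×10^-8 T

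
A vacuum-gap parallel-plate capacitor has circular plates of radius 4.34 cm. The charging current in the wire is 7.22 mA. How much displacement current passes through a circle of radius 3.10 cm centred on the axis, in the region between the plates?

3.68×10^-3 A

No conduction current crosses the gap, so I_d there equals the 7.22×10^-3 A in the leads.
The field is uniform, so I_d,enc = I_d (r/R)² = (7.22×10^-3)(3.10/4.34)² = 3.68×10^-3 A.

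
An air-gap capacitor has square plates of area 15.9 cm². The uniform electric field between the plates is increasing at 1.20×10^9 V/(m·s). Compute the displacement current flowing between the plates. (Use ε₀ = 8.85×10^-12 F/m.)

With a uniform field, Φ_E = EA, so I_d = ε₀ A dE/dt = 1.69×10^-5 A.

1.69×10^-5 A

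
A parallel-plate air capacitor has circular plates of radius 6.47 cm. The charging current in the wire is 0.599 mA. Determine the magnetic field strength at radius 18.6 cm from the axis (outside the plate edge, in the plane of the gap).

6.44×10^-10 T

No conduction current crosses the gap, so I_d there equals the 5.99×10^-4 A in the leads.
With r > R the enclosed displacement current is the full I_d; B = μ₀ I_d / (2πr) = 6.44×10^-10 T.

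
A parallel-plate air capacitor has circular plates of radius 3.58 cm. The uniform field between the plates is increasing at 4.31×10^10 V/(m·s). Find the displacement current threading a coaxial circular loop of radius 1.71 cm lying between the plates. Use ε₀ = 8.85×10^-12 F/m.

Through the whole plate area (πR² = 4.026×10^-3 m²), I_d = ε₀ πR² dE/dt = 1.536×10^-3 A.
Through an area πr² the displacement current is I_d·(πr²/πR²) = I_d (r/R)² = 3.50×10^-4 A.

3.50×10^-4 A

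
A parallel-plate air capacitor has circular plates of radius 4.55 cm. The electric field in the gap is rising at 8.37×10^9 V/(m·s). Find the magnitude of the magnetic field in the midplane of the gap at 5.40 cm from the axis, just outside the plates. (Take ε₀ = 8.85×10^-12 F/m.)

I_d = ε₀ dΦ_E/dt = ε₀ πR² (dE/dt) = (8.85×10^-12)(6.504×10^-3)(8.37×10^9) = 4.818×10^-4 A through the full plate area.
With r > R the enclosed displacement current is the full I_d; B = μ₀ I_d / (2πr) = 1.78×10^-9 T.

1.78×10^-9 T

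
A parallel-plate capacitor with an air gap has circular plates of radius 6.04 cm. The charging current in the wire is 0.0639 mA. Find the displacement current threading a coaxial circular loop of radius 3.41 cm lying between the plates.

2.04×10^-5 A

No conduction current crosses the gap, so I_d there equals the 6.39×10^-5 A in the leads.
The field is uniform, so I_d,enc = I_d (r/R)² = (6.39×10^-5)(3.41/6.04)² = 2.04×10^-5 A.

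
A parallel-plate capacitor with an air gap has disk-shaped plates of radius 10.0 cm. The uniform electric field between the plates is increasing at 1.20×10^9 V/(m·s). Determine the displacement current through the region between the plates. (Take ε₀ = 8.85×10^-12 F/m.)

I_d = ε₀ A (dE/dt) = (8.85×10^-12)(0.03142 m²)(1.20×10^9) = 3.34×10^-4 A.

3.34×10^-4 A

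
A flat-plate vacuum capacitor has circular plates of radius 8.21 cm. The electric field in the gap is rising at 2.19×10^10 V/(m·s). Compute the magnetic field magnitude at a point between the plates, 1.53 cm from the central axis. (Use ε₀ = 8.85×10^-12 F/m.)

1.86×10^-9 T

Through the whole plate area (πR² = 0.02118 m²), I_d = ε₀ πR² dE/dt = 4.105×10^-3 A.
For r < R the Ampère–Maxwell law gives B(2πr) = μ₀ I_d (r²/R²), so B = μ₀ I_d r/(2πR²) = (4π×10^-7)(4.105×10^-3)(0.0153)/(2π·0.0821²) = 1.86×10^-9 T.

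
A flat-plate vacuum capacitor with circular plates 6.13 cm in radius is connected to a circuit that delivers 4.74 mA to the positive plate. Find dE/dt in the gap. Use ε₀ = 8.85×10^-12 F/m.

The displacement current between the plates equals the conduction current, I_d = 4.74 mA.
Since I_d = ε₀ A dE/dt, dE/dt = I_d/(ε₀A) = (4.74×10^-3)/((8.85×10^-12)(0.01181)) = 4.54×10^10 V/(m·s).

4.54×10^10 V/(m·s)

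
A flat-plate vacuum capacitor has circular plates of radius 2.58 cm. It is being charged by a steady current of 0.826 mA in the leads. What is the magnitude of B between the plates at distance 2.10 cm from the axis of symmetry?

No conduction current crosses the gap, so I_d there equals the 8.26×10^-4 A in the leads.
∮B·dl = μ₀ I_d,enc with I_d,enc = I_d r²/R² = 5.472×10^-4 A; so B = μ₀ I_d,enc/(2πr) = 5.21×10^-9 T.

5.21×10^-9 T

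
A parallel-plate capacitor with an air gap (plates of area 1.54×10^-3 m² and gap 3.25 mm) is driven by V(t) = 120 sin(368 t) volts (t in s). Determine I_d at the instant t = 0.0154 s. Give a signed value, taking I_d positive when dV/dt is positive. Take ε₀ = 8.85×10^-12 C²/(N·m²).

dE/dt = (V₀ω/d)·cos(ωt) with ωt = 5.6672 rad: (120)(368)(0.8162)/(3.25×10^-3) = 1.109×10^7 V/(m·s).
I_d = ε₀ A dE/dt = (8.85×10^-12)(1.54×10^-3)(1.109×10^7) = 1.51×10^-7 A.

1.51×10^-7 A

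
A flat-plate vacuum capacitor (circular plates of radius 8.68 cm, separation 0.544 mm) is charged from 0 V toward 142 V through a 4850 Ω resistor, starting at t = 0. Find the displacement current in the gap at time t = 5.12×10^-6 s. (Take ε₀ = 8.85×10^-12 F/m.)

With C = ε₀A/d = (8.85×10^-12)(0.02367)/(5.44×10^-4) = 3.851×10^-10 F, the time constant is τ = RC = 1.868×10^-6 s, so t/τ = 2.741 and e^(−t/τ) = 0.06451.
I_d = I_cond = (V₀/R) e^(−t/τ) = (0.02928)(0.06451) = 1.89×10^-3 A.

1.89×10^-3 A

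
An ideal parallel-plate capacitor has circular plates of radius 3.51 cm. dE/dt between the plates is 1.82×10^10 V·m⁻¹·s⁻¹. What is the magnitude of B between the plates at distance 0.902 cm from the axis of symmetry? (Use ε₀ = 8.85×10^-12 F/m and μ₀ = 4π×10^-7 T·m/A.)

I_d = ε₀ dΦ_E/dt = ε₀ πR² (dE/dt) = (8.85×10^-12)(3.870×10^-3)(1.82×10^10) = 6.233×10^-4 A through the full plate area.
For r < R the Ampère–Maxwell law gives B(2πr) = μ₀ I_d (r²/R²), so B = μ₀ I_d r/(2πR²) = (4π×10^-7)(6.233×10^-4)(9.02×10^-3)/(2π·0.0351²) = 9.13×10^-10 T.

9.13×10^-10 T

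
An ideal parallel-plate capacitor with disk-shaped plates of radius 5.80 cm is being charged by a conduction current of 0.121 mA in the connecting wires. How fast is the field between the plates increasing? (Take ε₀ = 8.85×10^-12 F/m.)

1.29×10^9 V/(m·s)

Charge continuity gives I_d = I = 1.21×10^-4 A between the plates.
Since I_d = ε₀ A dE/dt, dE/dt = I_d/(ε₀A) = (1.21×10^-4)/((8.85×10^-12)(0.01057)) = 1.29×10^9 V/(m·s).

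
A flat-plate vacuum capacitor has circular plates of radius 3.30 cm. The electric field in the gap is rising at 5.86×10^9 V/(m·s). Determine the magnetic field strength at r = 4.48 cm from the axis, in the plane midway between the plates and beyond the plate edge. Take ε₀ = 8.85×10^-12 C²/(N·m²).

7.92×10^-10 T

Total displacement current: I_d = ε₀(πR²)(dE/dt) = (8.85×10^-12)(3.421×10^-3)(5.86×10^9) = 1.774×10^-4 A.
Outside the plates the loop encloses all of I_d, so B·2πr = μ₀ I_d and B = 7.92×10^-10 T.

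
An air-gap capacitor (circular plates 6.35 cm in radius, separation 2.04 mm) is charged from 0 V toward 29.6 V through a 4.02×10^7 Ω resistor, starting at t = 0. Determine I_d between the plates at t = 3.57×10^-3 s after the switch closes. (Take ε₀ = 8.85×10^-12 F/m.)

C = ε₀A/d = (8.85×10^-12)(0.01267)/(2.04×10^-3) = 5.497×10^-11 F and τ = RC = 2.210×10^-3 s. I_d in the gap equals the RC charging current.
I_d(t) = (V₀/R) e^(−t/τ) = 7.363×10^-7 · e^(−1.615) = 1.46×10^-7 A.

1.46×10^-7 A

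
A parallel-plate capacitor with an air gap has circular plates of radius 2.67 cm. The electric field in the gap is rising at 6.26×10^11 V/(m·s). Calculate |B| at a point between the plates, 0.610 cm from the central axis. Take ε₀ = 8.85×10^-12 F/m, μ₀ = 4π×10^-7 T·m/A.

Through the whole plate area (πR² = 2.240×10^-3 m²), I_d = ε₀ πR² dE/dt = 0.01241 A.
For r < R the Ampère–Maxwell law gives B(2πr) = μ₀ I_d (r²/R²), so B = μ₀ I_d r/(2πR²) = (4π×10^-7)(0.01241)(6.10×10^-3)/(2π·0.0267²) = 2.12×10^-8 T.

2.12×10^-8 T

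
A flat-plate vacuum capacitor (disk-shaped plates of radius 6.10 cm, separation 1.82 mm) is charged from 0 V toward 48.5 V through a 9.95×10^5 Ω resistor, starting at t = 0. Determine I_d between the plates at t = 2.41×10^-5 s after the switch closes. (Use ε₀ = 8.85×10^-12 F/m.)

3.18×10^-5 A

With C = ε₀A/d = (8.85×10^-12)(0.01169)/(1.82×10^-3) = 5.684×10^-11 F, the time constant is τ = RC = 5.656×10^-5 s, so t/τ = 0.4261 and e^(−t/τ) = 0.6531.
I_d = I_cond = (V₀/R) e^(−t/τ) = (4.874×10^-5)(0.6531) = 3.18×10^-5 A.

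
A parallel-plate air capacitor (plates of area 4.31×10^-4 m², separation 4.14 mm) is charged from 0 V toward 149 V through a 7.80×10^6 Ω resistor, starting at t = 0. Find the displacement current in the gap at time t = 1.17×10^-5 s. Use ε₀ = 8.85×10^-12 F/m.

3.75×10^-6 A

C = ε₀A/d = (8.85×10^-12)(4.31×10^-4)/(4.14×10^-3) = 9.213×10^-13 F and τ = RC = 7.186×10^-6 s. I_d in the gap equals the RC charging current.
I_d(t) = (V₀/R) e^(−t/τ) = 1.910×10^-5 · e^(−1.628) = 3.75×10^-6 A.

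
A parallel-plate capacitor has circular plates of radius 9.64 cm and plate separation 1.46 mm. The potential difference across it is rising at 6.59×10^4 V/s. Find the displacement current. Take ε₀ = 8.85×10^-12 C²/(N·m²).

The displacement current equals the charging current C dV/dt. With C = ε₀A/d = (8.85×10^-12)(0.02919)/(1.46×10^-3) = 1.769×10^-10 F, I_d = (1.769×10^-10)(6.59×10^4) = 1.17×10^-5 A.

1.17×10^-5 A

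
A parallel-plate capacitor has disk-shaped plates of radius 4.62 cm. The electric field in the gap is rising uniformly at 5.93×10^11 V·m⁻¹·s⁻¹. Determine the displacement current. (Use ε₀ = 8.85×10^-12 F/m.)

I_d = ε₀ A (dE/dt) = (8.85×10^-12)(6.706×10^-3 m²)(5.93×10^11) = 0.0352 A.

0.0352 A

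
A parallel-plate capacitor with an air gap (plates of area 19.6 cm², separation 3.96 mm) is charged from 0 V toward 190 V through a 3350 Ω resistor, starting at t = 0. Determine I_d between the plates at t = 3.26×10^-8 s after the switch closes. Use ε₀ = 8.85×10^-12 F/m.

6.15×10^-3 A

C = ε₀A/d = (8.85×10^-12)(1.96×10^-3)/(3.96×10^-3) = 4.380×10^-12 F and τ = RC = 1.467×10^-8 s. I_d in the gap equals the RC charging current.
I_d(t) = (V₀/R) e^(−t/τ) = 0.05672 · e^(−2.222) = 6.15×10^-3 A.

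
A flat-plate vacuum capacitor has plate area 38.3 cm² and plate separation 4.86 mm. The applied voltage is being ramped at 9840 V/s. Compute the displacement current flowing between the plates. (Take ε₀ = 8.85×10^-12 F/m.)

6.86×10^-8 A

The field between the plates is E = V/d, so dE/dt = (9840)/(4.86×10^-3 m) = 2.025×10^6 V/(m·s).
I_d = ε₀ A (dE/dt) = (8.85×10^-12)(3.83×10^-3)(2.025×10^6) = 6.86×10^-8 A.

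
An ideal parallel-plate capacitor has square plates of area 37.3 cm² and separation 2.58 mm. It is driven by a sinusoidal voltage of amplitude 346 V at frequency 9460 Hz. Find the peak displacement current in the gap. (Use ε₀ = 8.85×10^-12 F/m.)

2.63×10^-4 A

C = ε₀A/d = (8.85×10^-12)(3.73×10^-3)/(2.58×10^-3) = 1.279×10^-11 F; ω = 2πf = 5.944×10^4 rad/s.
I_d = C dV/dt, so |I_d|_max = C V₀ ω = (1.279×10^-11)(346)(5.944×10^4) = 2.63×10^-4 A.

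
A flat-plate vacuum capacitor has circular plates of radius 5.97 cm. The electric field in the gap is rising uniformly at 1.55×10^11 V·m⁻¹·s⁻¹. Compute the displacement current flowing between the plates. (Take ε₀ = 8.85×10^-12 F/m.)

0.0154 A

I_d = ε₀ A (dE/dt) = (8.85×10^-12)(0.01120 m²)(1.55×10^11) = 0.0154 A.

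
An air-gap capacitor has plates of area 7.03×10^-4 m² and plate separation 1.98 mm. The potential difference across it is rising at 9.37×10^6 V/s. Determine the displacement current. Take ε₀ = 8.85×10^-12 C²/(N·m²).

E = V/d so dE/dt = (dV/dt)/d = 4.732×10^9 V/(m·s), and I_d = ε₀ A dE/dt = (8.85×10^-12)(7.03×10^-4)(4.732×10^9) = 2.94×10^-5 A.

2.94×10^-5 A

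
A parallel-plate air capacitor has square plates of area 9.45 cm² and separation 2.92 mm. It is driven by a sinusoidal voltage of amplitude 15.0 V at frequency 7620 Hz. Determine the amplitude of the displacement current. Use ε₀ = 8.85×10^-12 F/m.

2.06×10^-6 A

C = ε₀A/d = (8.85×10^-12)(9.45×10^-4)/(2.92×10^-3) = 2.864×10^-12 F; ω = 2πf = 4.788×10^4 rad/s.
I_d = C dV/dt, so |I_d|_max = C V₀ ω = (2.864×10^-12)(15.0)(4.788×10^4) = 2.06×10^-6 A.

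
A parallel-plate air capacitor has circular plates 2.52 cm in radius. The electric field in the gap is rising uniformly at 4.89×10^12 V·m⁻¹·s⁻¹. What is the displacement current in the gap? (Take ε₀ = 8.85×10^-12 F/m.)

0.0863 A

I_d = ε₀ A (dE/dt) = (8.85×10^-12)(1.995×10^-3 m²)(4.89×10^12) = 0.0863 A.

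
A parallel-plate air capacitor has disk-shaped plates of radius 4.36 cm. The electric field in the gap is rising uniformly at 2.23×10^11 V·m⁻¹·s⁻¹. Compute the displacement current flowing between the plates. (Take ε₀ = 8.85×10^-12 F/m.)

The displacement current is ε₀ times dΦ_E/dt = ε₀ A dE/dt = (8.85×10^-12)(5.972×10^-3)(2.23×10^11) = 0.0118 A.

0.0118 A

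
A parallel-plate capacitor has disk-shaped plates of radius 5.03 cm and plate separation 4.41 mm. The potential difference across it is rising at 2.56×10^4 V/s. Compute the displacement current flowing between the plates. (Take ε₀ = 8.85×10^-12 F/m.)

4.08×10^-7 A

E = V/d so dE/dt = (dV/dt)/d = 5.805×10^6 V/(m·s), and I_d = ε₀ A dE/dt = (8.85×10^-12)(7.949×10^-3)(5.805×10^6) = 4.08×10^-7 A.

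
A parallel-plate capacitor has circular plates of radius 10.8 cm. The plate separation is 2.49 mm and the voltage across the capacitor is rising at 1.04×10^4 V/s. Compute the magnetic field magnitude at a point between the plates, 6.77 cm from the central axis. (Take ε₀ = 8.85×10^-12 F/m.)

With E = V/d, dE/dt = 4.177×10^6 V/(m·s) and πR² = 0.03664 m², giving I_d = ε₀ πR² dE/dt = 1.354×10^-6 A.
∮B·dl = μ₀ I_d,enc with I_d,enc = I_d r²/R² = 5.320×10^-7 A; so B = μ₀ I_d,enc/(2πr) = 1.57×10^-12 T.

1.57×10^-12 T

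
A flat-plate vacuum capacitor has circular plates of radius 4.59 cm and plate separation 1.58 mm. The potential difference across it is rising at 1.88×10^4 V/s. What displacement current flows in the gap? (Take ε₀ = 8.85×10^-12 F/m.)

E = V/d so dE/dt = (dV/dt)/d = 1.190×10^7 V/(m·s), and I_d = ε₀ A dE/dt = (8.85×10^-12)(6.619×10^-3)(1.190×10^7) = 6.97×10^-7 A.

6.97×10^-7 A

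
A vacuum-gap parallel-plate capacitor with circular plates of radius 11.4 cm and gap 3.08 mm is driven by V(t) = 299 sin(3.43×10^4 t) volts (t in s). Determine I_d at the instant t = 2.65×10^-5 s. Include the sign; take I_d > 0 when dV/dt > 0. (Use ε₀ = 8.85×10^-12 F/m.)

dE/dt = (V₀ω/d)·cos(ωt) with ωt = 0.90895 rad: (299)(3.43×10^4)(0.6146)/(3.08×10^-3) = 2.046×10^9 V/(m·s).
I_d = ε₀ A dE/dt = (8.85×10^-12)(0.04083)(2.046×10^9) = 7.39×10^-4 A.

7.39×10^-4 A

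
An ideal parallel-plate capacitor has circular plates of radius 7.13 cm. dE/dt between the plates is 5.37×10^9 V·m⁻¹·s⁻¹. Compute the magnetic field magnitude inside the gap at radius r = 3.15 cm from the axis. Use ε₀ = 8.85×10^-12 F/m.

Total displacement current: I_d = ε₀(πR²)(dE/dt) = (8.85×10^-12)(0.01597)(5.37×10^9) = 7.590×10^-4 A.
An Ampèrian loop of radius r encloses a fraction (r/R)² of I_d. Then B·2πr = μ₀ I_d (r/R)², giving B = μ₀ I_d r/(2πR²) = 9.41×10^-10 T.

9.41×10^-10 T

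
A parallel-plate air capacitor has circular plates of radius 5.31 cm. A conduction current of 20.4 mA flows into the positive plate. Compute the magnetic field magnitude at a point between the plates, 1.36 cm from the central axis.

Between the plates the displacement current equals the wire current: I_d = 20.4 mA = 0.0204 A.
∮B·dl = μ₀ I_d,enc with I_d,enc = I_d r²/R² = 1.338×10^-3 A; so B = μ₀ I_d,enc/(2πr) = 1.97×10^-8 T.

1.97×10^-8 T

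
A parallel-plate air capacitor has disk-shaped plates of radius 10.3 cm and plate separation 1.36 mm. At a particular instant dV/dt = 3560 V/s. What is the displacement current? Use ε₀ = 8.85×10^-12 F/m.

7.72×10^-7 A

The displacement current equals the charging current C dV/dt. With C = ε₀A/d = (8.85×10^-12)(0.03333)/(1.36×10^-3) = 2.169×10^-10 F, I_d = (2.169×10^-10)(3560) = 7.72×10^-7 A.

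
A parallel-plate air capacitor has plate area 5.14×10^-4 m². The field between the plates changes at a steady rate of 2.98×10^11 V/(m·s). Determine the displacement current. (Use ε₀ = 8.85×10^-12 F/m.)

The displacement current is ε₀ times dΦ_E/dt = ε₀ A dE/dt = (8.85×10^-12)(5.14×10^-4)(2.98×10^11) = 1.36×10^-3 A.

1.36×10^-3 A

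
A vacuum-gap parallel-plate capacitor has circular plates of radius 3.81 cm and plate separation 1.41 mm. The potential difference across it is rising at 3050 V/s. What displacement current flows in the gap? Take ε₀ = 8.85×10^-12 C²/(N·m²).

8.73×10^-8 A

E = V/d so dE/dt = (dV/dt)/d = 2.163×10^6 V/(m·s), and I_d = ε₀ A dE/dt = (8.85×10^-12)(4.560×10^-3)(2.163×10^6) = 8.73×10^-8 A.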